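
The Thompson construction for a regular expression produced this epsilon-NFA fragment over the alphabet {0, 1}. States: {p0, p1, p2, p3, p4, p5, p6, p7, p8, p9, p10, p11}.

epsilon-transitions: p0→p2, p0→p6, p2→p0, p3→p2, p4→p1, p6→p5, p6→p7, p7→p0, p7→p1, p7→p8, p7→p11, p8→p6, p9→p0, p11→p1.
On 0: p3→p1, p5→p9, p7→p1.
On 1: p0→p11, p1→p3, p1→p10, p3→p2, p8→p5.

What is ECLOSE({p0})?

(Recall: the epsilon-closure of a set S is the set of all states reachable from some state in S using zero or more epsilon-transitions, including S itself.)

Start with {p0}.
From p0 via epsilon: add p2, p6.
From p6 via epsilon: add p5, p7.
From p7 via epsilon: add p1, p8, p11.
No new states can be added; the closed set is {p0, p1, p2, p5, p6, p7, p8, p11}.

{p0, p1, p2, p5, p6, p7, p8, p11}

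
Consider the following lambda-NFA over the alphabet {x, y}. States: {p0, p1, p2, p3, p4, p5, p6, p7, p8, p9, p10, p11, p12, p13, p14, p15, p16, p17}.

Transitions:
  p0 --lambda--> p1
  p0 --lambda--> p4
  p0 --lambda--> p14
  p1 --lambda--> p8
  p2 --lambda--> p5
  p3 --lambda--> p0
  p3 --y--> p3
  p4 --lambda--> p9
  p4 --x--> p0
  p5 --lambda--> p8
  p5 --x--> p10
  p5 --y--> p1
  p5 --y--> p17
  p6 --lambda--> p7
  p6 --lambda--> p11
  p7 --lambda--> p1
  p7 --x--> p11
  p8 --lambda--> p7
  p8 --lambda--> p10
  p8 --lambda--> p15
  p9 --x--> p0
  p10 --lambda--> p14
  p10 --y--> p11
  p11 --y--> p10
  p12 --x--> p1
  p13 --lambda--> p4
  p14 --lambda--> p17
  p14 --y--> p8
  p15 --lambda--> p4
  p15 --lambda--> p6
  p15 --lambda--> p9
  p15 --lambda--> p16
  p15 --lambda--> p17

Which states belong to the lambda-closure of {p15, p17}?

{p1, p4, p6, p7, p8, p9, p10, p11, p14, p15, p16, p17}

Start with {p15, p17}.
From p15 via lambda: add p4, p6, p9, p16.
From p6 via lambda: add p7, p11.
From p7 via lambda: add p1.
From p1 via lambda: add p8.
From p8 via lambda: add p10.
From p10 via lambda: add p14.
No new states can be added; the closed set is {p1, p4, p6, p7, p8, p9, p10, p11, p14, p15, p16, p17}.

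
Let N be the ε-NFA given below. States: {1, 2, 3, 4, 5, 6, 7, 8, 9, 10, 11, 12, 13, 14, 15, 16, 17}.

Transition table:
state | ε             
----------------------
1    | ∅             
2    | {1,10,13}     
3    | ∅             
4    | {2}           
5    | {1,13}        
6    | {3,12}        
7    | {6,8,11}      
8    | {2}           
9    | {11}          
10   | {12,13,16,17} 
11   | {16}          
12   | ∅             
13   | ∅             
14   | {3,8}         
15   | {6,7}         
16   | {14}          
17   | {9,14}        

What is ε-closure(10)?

Start with {10}.
From 10 via ε: add 12, 13, 16, 17.
From 16 via ε: add 14.
From 17 via ε: add 9.
From 9 via ε: add 11.
From 14 via ε: add 3, 8.
From 8 via ε: add 2.
From 2 via ε: add 1.
No new states can be added; the closed set is {1, 2, 3, 8, 9, 10, 11, 12, 13, 14, 16, 17}.

{1, 2, 3, 8, 9, 10, 11, 12, 13, 14, 16, 17}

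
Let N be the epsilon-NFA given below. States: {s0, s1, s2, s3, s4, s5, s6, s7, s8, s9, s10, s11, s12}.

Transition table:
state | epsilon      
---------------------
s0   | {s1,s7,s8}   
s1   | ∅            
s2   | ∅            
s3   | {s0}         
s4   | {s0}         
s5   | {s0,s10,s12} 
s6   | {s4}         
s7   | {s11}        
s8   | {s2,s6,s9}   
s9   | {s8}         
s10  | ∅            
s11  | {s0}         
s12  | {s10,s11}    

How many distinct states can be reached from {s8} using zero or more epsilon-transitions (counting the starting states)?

9

Start with {s8}.
From s8 via epsilon: add s2, s6, s9.
From s6 via epsilon: add s4.
From s4 via epsilon: add s0.
From s0 via epsilon: add s1, s7.
From s7 via epsilon: add s11.
epsilon-closure = {s0, s1, s2, s4, s6, s7, s8, s9, s11}, which has 9 states.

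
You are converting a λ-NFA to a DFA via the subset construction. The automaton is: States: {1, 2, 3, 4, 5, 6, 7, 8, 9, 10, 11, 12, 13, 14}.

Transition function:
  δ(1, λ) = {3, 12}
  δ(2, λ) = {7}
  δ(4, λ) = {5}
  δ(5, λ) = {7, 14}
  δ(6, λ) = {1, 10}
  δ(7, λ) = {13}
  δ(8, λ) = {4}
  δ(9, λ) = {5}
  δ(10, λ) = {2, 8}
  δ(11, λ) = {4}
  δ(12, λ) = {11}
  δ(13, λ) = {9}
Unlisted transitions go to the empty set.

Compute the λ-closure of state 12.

{4, 5, 7, 9, 11, 12, 13, 14}

Start with {12}.
From 12 via λ: add 11.
From 11 via λ: add 4.
From 4 via λ: add 5.
From 5 via λ: add 7, 14.
From 7 via λ: add 13.
From 13 via λ: add 9.
No new states can be added; the closed set is {4, 5, 7, 9, 11, 12, 13, 14}.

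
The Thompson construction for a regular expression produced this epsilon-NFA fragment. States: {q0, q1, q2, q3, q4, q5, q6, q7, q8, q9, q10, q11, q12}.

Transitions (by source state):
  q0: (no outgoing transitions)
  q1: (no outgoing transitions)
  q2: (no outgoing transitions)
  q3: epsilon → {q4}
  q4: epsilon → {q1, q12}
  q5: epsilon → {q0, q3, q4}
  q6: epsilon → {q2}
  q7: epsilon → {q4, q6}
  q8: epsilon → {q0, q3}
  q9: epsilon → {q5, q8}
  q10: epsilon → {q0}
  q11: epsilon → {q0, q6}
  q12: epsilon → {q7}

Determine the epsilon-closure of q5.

{q0, q1, q2, q3, q4, q5, q6, q7, q12}

Start with {q5}.
From q5 via epsilon: add q0, q3, q4.
From q4 via epsilon: add q1, q12.
From q12 via epsilon: add q7.
From q7 via epsilon: add q6.
From q6 via epsilon: add q2.
No new states can be added; the closed set is {q0, q1, q2, q3, q4, q5, q6, q7, q12}.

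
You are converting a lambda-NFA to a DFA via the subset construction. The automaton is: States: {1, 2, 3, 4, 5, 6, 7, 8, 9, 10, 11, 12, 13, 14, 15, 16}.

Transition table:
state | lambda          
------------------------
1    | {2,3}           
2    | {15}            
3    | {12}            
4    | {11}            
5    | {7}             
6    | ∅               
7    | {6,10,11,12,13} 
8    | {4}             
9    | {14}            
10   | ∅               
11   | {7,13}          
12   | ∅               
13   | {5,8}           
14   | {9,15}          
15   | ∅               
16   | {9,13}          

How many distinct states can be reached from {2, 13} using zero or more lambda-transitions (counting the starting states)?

Start with {2, 13}.
From 2 via lambda: add 15.
From 13 via lambda: add 5, 8.
From 5 via lambda: add 7.
From 8 via lambda: add 4.
From 4 via lambda: add 11.
From 7 via lambda: add 6, 10, 12.
lambda-closure = {2, 4, 5, 6, 7, 8, 10, 11, 12, 13, 15}, which has 11 states.

11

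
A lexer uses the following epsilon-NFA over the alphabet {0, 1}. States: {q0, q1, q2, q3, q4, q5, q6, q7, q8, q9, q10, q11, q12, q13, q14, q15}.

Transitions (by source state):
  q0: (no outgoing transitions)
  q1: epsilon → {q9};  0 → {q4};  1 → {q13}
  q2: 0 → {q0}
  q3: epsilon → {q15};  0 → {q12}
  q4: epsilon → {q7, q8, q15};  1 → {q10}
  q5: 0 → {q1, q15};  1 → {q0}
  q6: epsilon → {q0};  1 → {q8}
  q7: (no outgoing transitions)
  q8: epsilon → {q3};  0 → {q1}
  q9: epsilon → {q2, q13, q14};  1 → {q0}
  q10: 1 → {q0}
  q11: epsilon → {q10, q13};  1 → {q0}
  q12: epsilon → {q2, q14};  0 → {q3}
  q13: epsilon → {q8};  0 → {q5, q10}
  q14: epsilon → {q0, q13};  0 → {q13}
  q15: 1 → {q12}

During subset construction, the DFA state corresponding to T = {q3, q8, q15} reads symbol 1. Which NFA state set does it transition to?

q15 on 1 → {q12}.
No 1-transition from q3, q8.
Union after reading 1: {q12}.
Now take the epsilon-closure:
From q12 via epsilon: add q2, q14.
From q14 via epsilon: add q0, q13.
From q13 via epsilon: add q8.
From q8 via epsilon: add q3.
From q3 via epsilon: add q15.
No new states can be added; the closed set is {q0, q2, q3, q8, q12, q13, q14, q15}.

{q0, q2, q3, q8, q12, q13, q14, q15}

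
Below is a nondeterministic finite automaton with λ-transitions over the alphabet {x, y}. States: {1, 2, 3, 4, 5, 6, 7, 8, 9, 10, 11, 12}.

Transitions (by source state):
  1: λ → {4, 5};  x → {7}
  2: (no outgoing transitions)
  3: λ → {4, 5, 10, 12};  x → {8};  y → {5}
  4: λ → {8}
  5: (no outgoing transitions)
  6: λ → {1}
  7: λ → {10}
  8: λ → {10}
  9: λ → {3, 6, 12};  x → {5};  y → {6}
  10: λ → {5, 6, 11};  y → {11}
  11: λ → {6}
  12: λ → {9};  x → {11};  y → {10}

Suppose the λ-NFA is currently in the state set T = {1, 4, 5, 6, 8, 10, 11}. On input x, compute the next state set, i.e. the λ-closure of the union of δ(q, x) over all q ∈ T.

{1, 4, 5, 6, 7, 8, 10, 11}

1 on x → {7}.
No x-transition from 4, 5, 6, 8, 10, 11.
Union after reading x: {7}.
Now take the λ-closure:
From 7 via λ: add 10.
From 10 via λ: add 5, 6, 11.
From 6 via λ: add 1.
From 1 via λ: add 4.
From 4 via λ: add 8.
No new states can be added; the closed set is {1, 4, 5, 6, 7, 8, 10, 11}.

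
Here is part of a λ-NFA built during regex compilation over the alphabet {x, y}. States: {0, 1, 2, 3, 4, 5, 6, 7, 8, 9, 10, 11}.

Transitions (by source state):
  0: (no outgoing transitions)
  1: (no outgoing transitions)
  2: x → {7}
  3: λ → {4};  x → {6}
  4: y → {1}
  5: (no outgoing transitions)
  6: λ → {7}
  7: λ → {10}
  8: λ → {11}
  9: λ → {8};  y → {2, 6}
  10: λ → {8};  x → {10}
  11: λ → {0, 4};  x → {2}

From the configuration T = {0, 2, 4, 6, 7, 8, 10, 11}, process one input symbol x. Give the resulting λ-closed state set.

2 on x → {7}.
10 on x → {10}.
11 on x → {2}.
No x-transition from 0, 4, 6, 7, 8.
Union after reading x: {2, 7, 10}.
Now take the λ-closure:
From 10 via λ: add 8.
From 8 via λ: add 11.
From 11 via λ: add 0, 4.
No new states can be added; the closed set is {0, 2, 4, 7, 8, 10, 11}.

{0, 2, 4, 7, 8, 10, 11}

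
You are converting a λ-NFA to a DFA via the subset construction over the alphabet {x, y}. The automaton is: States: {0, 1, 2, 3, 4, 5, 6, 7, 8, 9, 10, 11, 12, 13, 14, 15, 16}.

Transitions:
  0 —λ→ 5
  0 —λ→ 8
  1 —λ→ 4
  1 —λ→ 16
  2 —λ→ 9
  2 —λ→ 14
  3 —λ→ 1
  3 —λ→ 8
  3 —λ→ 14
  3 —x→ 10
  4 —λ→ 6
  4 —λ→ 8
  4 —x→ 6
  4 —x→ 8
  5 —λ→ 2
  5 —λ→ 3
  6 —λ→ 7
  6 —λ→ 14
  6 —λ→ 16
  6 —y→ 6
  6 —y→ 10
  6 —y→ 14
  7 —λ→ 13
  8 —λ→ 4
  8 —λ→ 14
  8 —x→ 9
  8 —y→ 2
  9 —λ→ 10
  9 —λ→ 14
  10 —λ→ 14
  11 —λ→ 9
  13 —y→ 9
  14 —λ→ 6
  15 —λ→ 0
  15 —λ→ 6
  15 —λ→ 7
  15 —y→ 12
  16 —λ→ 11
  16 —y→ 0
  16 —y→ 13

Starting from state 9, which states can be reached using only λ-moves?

{6, 7, 9, 10, 11, 13, 14, 16}

Start with {9}.
From 9 via λ: add 10, 14.
From 14 via λ: add 6.
From 6 via λ: add 7, 16.
From 7 via λ: add 13.
From 16 via λ: add 11.
No new states can be added; the closed set is {6, 7, 9, 10, 11, 13, 14, 16}.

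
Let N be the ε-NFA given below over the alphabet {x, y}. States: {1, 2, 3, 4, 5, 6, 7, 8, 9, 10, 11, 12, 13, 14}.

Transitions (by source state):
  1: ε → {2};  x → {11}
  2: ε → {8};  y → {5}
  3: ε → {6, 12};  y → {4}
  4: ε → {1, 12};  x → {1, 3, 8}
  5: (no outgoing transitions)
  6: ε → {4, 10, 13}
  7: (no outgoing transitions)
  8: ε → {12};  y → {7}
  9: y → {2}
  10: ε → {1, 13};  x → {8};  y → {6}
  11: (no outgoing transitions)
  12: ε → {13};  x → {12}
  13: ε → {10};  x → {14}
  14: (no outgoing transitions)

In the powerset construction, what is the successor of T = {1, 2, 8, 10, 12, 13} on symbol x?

{1, 2, 8, 10, 11, 12, 13, 14}

1 on x → {11}.
10 on x → {8}.
12 on x → {12}.
13 on x → {14}.
No x-transition from 2, 8.
Union after reading x: {8, 11, 12, 14}.
Now take the ε-closure:
From 12 via ε: add 13.
From 13 via ε: add 10.
From 10 via ε: add 1.
From 1 via ε: add 2.
No new states can be added; the closed set is {1, 2, 8, 10, 11, 12, 13, 14}.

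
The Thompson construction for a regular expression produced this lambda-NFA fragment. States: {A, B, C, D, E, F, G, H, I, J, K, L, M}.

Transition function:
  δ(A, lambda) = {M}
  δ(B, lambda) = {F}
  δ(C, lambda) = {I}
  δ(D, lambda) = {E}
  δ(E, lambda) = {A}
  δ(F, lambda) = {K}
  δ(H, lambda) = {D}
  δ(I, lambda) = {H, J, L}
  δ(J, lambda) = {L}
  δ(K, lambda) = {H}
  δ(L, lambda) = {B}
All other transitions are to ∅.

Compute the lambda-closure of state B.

Start with {B}.
From B via lambda: add F.
From F via lambda: add K.
From K via lambda: add H.
From H via lambda: add D.
From D via lambda: add E.
From E via lambda: add A.
From A via lambda: add M.
No new states can be added; the closed set is {A, B, D, E, F, H, K, M}.

{A, B, D, E, F, H, K, M}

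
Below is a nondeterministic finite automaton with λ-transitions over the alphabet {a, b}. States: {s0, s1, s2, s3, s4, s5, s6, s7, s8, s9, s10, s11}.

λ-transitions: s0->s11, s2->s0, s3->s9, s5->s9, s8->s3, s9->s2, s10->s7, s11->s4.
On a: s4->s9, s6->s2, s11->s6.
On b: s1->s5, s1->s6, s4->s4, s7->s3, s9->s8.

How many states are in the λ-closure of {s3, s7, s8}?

Start with {s3, s7, s8}.
From s3 via λ: add s9.
From s9 via λ: add s2.
From s2 via λ: add s0.
From s0 via λ: add s11.
From s11 via λ: add s4.
λ-closure = {s0, s2, s3, s4, s7, s8, s9, s11}, which has 8 states.

8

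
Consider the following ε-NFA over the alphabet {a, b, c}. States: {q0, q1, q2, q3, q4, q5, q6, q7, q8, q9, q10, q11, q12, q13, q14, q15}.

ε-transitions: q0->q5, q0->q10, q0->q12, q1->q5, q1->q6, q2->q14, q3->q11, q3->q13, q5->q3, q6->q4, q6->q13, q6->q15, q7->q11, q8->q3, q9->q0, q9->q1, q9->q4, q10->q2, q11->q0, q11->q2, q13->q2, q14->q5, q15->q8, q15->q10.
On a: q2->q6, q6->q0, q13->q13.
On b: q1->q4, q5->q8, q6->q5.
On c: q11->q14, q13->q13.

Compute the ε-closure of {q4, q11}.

Start with {q4, q11}.
From q11 via ε: add q0, q2.
From q0 via ε: add q5, q10, q12.
From q2 via ε: add q14.
From q5 via ε: add q3.
From q3 via ε: add q13.
No new states can be added; the closed set is {q0, q2, q3, q4, q5, q10, q11, q12, q13, q14}.

{q0, q2, q3, q4, q5, q10, q11, q12, q13, q14}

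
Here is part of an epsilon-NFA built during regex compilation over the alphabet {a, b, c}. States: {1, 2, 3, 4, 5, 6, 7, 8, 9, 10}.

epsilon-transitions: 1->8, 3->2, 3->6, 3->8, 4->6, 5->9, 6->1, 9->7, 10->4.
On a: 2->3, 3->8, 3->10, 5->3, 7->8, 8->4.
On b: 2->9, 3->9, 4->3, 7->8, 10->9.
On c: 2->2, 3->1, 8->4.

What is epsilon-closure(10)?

{1, 4, 6, 8, 10}

Start with {10}.
From 10 via epsilon: add 4.
From 4 via epsilon: add 6.
From 6 via epsilon: add 1.
From 1 via epsilon: add 8.
No new states can be added; the closed set is {1, 4, 6, 8, 10}.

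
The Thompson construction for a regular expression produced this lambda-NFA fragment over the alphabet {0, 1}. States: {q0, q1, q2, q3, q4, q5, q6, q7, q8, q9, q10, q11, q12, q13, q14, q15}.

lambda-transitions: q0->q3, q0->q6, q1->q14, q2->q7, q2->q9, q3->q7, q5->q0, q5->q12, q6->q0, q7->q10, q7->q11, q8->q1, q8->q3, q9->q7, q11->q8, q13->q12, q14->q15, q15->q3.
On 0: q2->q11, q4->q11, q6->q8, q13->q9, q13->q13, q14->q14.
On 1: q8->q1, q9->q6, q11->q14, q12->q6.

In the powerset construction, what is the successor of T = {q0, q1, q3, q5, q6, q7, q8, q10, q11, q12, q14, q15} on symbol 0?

{q1, q3, q7, q8, q10, q11, q14, q15}

q6 on 0 → {q8}.
q14 on 0 → {q14}.
No 0-transition from q0, q1, q3, q5, q7, q8, q10, q11, q12, q15.
Union after reading 0: {q8, q14}.
Now take the lambda-closure:
From q8 via lambda: add q1, q3.
From q14 via lambda: add q15.
From q3 via lambda: add q7.
From q7 via lambda: add q10, q11.
No new states can be added; the closed set is {q1, q3, q7, q8, q10, q11, q14, q15}.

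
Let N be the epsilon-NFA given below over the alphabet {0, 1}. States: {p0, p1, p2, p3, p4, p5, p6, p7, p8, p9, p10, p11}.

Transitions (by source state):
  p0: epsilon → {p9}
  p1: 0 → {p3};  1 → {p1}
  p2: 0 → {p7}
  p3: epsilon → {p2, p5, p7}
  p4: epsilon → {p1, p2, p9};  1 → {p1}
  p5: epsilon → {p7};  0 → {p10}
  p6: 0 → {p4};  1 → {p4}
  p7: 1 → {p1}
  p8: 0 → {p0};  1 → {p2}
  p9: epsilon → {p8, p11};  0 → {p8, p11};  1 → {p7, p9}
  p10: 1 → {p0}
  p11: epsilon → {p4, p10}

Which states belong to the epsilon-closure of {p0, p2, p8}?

{p0, p1, p2, p4, p8, p9, p10, p11}

Start with {p0, p2, p8}.
From p0 via epsilon: add p9.
From p9 via epsilon: add p11.
From p11 via epsilon: add p4, p10.
From p4 via epsilon: add p1.
No new states can be added; the closed set is {p0, p1, p2, p4, p8, p9, p10, p11}.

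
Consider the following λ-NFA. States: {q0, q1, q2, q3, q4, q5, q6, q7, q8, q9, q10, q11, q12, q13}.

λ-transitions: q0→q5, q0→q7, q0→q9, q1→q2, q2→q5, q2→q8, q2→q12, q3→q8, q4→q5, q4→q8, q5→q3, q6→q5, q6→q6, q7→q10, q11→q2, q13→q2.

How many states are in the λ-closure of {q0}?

7

Start with {q0}.
From q0 via λ: add q5, q7, q9.
From q5 via λ: add q3.
From q7 via λ: add q10.
From q3 via λ: add q8.
λ-closure = {q0, q3, q5, q7, q8, q9, q10}, which has 7 states.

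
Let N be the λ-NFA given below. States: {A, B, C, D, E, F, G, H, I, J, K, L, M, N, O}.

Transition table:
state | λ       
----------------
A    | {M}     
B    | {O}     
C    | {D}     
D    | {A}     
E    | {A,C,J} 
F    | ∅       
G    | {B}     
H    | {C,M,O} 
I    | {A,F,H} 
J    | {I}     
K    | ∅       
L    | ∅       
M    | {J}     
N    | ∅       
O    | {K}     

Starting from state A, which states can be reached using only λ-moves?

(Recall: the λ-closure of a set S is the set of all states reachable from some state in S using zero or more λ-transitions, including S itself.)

Start with {A}.
From A via λ: add M.
From M via λ: add J.
From J via λ: add I.
From I via λ: add F, H.
From H via λ: add C, O.
From C via λ: add D.
From O via λ: add K.
No new states can be added; the closed set is {A, C, D, F, H, I, J, K, M, O}.

{A, C, D, F, H, I, J, K, M, O}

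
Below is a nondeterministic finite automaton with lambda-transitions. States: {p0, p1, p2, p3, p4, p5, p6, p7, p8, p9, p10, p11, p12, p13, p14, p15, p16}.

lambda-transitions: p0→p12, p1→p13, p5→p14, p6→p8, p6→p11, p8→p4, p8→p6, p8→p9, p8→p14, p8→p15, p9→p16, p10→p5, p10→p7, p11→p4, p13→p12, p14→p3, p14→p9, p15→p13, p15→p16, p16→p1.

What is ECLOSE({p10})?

{p1, p3, p5, p7, p9, p10, p12, p13, p14, p16}

Start with {p10}.
From p10 via lambda: add p5, p7.
From p5 via lambda: add p14.
From p14 via lambda: add p3, p9.
From p9 via lambda: add p16.
From p16 via lambda: add p1.
From p1 via lambda: add p13.
From p13 via lambda: add p12.
No new states can be added; the closed set is {p1, p3, p5, p7, p9, p10, p12, p13, p14, p16}.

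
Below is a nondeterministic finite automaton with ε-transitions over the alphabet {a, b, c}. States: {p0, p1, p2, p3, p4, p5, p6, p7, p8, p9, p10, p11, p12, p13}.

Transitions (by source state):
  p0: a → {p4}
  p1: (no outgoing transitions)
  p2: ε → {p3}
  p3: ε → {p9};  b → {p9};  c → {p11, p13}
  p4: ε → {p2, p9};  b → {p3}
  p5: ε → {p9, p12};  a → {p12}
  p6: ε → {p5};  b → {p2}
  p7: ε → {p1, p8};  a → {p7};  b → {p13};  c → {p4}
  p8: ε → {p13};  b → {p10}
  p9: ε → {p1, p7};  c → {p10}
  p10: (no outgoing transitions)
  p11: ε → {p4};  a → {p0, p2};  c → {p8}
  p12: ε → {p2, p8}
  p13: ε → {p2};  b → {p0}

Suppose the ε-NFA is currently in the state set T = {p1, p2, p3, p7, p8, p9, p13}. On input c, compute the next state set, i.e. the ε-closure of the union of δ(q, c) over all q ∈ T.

{p1, p2, p3, p4, p7, p8, p9, p10, p11, p13}

p3 on c → {p11, p13}.
p7 on c → {p4}.
p9 on c → {p10}.
No c-transition from p1, p2, p8, p13.
Union after reading c: {p4, p10, p11, p13}.
Now take the ε-closure:
From p4 via ε: add p2, p9.
From p2 via ε: add p3.
From p9 via ε: add p1, p7.
From p7 via ε: add p8.
No new states can be added; the closed set is {p1, p2, p3, p4, p7, p8, p9, p10, p11, p13}.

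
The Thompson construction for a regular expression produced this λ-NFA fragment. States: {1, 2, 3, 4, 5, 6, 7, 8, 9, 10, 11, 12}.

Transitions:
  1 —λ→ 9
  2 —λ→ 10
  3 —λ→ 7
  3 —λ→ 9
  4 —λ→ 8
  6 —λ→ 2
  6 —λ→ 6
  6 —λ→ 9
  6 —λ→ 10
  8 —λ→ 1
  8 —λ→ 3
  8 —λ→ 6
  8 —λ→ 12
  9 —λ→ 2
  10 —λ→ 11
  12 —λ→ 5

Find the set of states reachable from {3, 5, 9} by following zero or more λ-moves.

Start with {3, 5, 9}.
From 3 via λ: add 7.
From 9 via λ: add 2.
From 2 via λ: add 10.
From 10 via λ: add 11.
No new states can be added; the closed set is {2, 3, 5, 7, 9, 10, 11}.

{2, 3, 5, 7, 9, 10, 11}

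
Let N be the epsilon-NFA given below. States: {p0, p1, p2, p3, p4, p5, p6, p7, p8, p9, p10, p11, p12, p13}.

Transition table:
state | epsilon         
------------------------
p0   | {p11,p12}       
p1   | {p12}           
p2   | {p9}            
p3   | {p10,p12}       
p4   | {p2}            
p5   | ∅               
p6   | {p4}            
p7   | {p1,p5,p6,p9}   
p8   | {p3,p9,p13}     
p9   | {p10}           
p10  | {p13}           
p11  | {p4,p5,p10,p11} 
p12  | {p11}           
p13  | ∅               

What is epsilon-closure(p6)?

{p2, p4, p6, p9, p10, p13}

Start with {p6}.
From p6 via epsilon: add p4.
From p4 via epsilon: add p2.
From p2 via epsilon: add p9.
From p9 via epsilon: add p10.
From p10 via epsilon: add p13.
No new states can be added; the closed set is {p2, p4, p6, p9, p10, p13}.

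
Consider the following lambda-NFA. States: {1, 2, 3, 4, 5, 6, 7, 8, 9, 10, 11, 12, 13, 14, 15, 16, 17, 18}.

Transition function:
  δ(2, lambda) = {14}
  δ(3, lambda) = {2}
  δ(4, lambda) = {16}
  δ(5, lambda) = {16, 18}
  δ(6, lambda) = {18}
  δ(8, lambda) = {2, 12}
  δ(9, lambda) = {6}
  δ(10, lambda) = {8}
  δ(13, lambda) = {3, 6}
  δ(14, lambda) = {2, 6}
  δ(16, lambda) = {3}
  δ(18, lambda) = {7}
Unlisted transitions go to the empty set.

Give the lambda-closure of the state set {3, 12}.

Start with {3, 12}.
From 3 via lambda: add 2.
From 2 via lambda: add 14.
From 14 via lambda: add 6.
From 6 via lambda: add 18.
From 18 via lambda: add 7.
No new states can be added; the closed set is {2, 3, 6, 7, 12, 14, 18}.

{2, 3, 6, 7, 12, 14, 18}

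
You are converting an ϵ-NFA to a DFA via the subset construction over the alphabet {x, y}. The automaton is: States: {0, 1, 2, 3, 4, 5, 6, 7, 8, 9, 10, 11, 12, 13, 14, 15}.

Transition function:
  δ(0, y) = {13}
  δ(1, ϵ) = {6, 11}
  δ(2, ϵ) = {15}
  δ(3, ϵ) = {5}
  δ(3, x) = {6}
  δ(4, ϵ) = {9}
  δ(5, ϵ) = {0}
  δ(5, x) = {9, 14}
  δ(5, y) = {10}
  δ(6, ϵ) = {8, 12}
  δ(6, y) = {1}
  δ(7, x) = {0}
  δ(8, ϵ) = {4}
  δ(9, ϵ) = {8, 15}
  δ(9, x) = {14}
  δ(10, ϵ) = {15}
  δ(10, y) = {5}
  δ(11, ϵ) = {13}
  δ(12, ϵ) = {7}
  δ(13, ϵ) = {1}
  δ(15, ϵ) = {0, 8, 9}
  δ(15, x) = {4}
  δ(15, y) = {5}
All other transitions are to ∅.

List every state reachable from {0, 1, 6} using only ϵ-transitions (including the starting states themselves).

{0, 1, 4, 6, 7, 8, 9, 11, 12, 13, 15}

Start with {0, 1, 6}.
From 1 via ϵ: add 11.
From 6 via ϵ: add 8, 12.
From 8 via ϵ: add 4.
From 11 via ϵ: add 13.
From 12 via ϵ: add 7.
From 4 via ϵ: add 9.
From 9 via ϵ: add 15.
No new states can be added; the closed set is {0, 1, 4, 6, 7, 8, 9, 11, 12, 13, 15}.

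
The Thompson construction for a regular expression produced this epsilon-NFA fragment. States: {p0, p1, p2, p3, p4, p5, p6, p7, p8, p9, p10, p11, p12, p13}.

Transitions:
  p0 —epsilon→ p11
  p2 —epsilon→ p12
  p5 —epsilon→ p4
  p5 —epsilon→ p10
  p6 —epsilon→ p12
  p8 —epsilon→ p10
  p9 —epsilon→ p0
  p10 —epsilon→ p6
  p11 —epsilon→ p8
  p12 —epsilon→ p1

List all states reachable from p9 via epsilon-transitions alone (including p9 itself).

Start with {p9}.
From p9 via epsilon: add p0.
From p0 via epsilon: add p11.
From p11 via epsilon: add p8.
From p8 via epsilon: add p10.
From p10 via epsilon: add p6.
From p6 via epsilon: add p12.
From p12 via epsilon: add p1.
No new states can be added; the closed set is {p0, p1, p6, p8, p9, p10, p11, p12}.

{p0, p1, p6, p8, p9, p10, p11, p12}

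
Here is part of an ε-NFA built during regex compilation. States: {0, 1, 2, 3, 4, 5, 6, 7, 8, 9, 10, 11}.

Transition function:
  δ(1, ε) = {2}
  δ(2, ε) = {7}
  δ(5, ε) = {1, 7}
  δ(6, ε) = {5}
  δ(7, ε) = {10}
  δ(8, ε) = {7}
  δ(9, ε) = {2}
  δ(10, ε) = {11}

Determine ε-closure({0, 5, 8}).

Start with {0, 5, 8}.
From 5 via ε: add 1, 7.
From 1 via ε: add 2.
From 7 via ε: add 10.
From 10 via ε: add 11.
No new states can be added; the closed set is {0, 1, 2, 5, 7, 8, 10, 11}.

{0, 1, 2, 5, 7, 8, 10, 11}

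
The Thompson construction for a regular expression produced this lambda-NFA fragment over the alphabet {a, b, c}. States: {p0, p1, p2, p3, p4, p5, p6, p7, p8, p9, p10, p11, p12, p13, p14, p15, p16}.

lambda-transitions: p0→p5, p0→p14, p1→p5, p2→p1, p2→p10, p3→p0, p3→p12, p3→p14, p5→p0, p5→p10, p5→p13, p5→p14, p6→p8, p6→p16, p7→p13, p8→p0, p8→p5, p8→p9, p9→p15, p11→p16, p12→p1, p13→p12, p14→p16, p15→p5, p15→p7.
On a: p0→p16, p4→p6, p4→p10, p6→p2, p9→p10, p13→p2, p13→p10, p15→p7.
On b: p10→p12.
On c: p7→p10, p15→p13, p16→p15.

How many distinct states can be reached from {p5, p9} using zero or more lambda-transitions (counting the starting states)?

11

Start with {p5, p9}.
From p5 via lambda: add p0, p10, p13, p14.
From p9 via lambda: add p15.
From p13 via lambda: add p12.
From p14 via lambda: add p16.
From p15 via lambda: add p7.
From p12 via lambda: add p1.
lambda-closure = {p0, p1, p5, p7, p9, p10, p12, p13, p14, p15, p16}, which has 11 states.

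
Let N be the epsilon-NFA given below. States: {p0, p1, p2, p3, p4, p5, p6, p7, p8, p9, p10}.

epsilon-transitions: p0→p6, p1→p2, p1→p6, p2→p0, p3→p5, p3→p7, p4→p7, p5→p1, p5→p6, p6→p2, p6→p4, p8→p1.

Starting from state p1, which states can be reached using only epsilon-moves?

Start with {p1}.
From p1 via epsilon: add p2, p6.
From p2 via epsilon: add p0.
From p6 via epsilon: add p4.
From p4 via epsilon: add p7.
No new states can be added; the closed set is {p0, p1, p2, p4, p6, p7}.

{p0, p1, p2, p4, p6, p7}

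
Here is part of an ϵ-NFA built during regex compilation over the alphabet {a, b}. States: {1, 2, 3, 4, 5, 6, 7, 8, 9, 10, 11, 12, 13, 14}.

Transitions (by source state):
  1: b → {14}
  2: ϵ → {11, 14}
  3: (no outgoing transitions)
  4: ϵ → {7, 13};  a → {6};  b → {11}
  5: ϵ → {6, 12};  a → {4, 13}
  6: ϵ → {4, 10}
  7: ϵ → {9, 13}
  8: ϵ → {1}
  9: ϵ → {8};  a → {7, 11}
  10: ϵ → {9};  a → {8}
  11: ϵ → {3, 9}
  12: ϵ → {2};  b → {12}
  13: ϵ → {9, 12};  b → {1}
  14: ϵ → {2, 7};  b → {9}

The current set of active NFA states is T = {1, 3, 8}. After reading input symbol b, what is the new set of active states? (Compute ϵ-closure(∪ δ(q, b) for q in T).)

1 on b → {14}.
No b-transition from 3, 8.
Union after reading b: {14}.
Now take the ϵ-closure:
From 14 via ϵ: add 2, 7.
From 2 via ϵ: add 11.
From 7 via ϵ: add 9, 13.
From 9 via ϵ: add 8.
From 11 via ϵ: add 3.
From 13 via ϵ: add 12.
From 8 via ϵ: add 1.
No new states can be added; the closed set is {1, 2, 3, 7, 8, 9, 11, 12, 13, 14}.

{1, 2, 3, 7, 8, 9, 11, 12, 13, 14}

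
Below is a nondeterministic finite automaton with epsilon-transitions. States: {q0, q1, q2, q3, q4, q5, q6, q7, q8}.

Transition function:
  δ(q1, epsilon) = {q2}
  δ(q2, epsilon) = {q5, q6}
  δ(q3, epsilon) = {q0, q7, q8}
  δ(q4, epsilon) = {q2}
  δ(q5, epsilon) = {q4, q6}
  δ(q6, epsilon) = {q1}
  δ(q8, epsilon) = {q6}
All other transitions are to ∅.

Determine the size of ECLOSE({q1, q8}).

Start with {q1, q8}.
From q1 via epsilon: add q2.
From q8 via epsilon: add q6.
From q2 via epsilon: add q5.
From q5 via epsilon: add q4.
epsilon-closure = {q1, q2, q4, q5, q6, q8}, which has 6 states.

6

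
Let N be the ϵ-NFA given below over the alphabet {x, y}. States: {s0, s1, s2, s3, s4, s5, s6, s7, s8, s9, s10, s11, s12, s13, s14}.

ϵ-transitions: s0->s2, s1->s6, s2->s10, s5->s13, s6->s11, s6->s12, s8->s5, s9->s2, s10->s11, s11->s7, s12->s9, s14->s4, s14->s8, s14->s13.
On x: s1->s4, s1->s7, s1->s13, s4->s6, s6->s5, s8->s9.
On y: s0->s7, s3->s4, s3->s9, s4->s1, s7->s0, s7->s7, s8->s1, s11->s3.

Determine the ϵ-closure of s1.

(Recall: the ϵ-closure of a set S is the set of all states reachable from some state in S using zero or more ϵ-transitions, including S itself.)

{s1, s2, s6, s7, s9, s10, s11, s12}

Start with {s1}.
From s1 via ϵ: add s6.
From s6 via ϵ: add s11, s12.
From s11 via ϵ: add s7.
From s12 via ϵ: add s9.
From s9 via ϵ: add s2.
From s2 via ϵ: add s10.
No new states can be added; the closed set is {s1, s2, s6, s7, s9, s10, s11, s12}.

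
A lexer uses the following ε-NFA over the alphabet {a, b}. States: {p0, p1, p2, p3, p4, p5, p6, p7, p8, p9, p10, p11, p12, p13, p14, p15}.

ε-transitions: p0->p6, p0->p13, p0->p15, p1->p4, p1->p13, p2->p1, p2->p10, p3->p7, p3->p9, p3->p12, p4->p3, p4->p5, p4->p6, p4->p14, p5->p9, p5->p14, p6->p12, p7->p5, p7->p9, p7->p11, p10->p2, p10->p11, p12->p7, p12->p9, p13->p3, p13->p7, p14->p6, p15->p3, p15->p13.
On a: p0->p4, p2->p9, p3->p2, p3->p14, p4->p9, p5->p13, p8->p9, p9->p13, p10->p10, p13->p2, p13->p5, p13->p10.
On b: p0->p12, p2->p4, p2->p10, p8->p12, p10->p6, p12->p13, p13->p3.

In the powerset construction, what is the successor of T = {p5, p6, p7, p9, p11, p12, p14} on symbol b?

p12 on b → {p13}.
No b-transition from p5, p6, p7, p9, p11, p14.
Union after reading b: {p13}.
Now take the ε-closure:
From p13 via ε: add p3, p7.
From p3 via ε: add p9, p12.
From p7 via ε: add p5, p11.
From p5 via ε: add p14.
From p14 via ε: add p6.
No new states can be added; the closed set is {p3, p5, p6, p7, p9, p11, p12, p13, p14}.

{p3, p5, p6, p7, p9, p11, p12, p13, p14}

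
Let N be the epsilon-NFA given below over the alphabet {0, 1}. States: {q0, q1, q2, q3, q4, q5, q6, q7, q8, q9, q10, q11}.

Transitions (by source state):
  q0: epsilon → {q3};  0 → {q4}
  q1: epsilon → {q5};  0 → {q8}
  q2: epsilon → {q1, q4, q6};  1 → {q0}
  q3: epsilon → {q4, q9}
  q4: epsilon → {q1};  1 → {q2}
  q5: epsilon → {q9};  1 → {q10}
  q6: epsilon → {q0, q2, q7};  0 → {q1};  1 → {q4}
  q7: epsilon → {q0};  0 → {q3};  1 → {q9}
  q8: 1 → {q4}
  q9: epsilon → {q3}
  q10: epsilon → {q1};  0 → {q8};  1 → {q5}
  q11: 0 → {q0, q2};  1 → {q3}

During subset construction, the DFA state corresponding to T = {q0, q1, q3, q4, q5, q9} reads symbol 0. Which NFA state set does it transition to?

{q1, q3, q4, q5, q8, q9}

q0 on 0 → {q4}.
q1 on 0 → {q8}.
No 0-transition from q3, q4, q5, q9.
Union after reading 0: {q4, q8}.
Now take the epsilon-closure:
From q4 via epsilon: add q1.
From q1 via epsilon: add q5.
From q5 via epsilon: add q9.
From q9 via epsilon: add q3.
No new states can be added; the closed set is {q1, q3, q4, q5, q8, q9}.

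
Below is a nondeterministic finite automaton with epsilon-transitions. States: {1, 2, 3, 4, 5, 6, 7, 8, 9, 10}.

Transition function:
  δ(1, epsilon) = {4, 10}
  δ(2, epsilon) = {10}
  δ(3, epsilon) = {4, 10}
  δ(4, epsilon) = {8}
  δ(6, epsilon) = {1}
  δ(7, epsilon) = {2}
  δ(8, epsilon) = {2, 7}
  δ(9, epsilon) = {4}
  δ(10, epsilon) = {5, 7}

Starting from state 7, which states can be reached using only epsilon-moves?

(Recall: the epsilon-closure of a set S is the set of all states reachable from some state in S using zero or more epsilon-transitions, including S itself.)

{2, 5, 7, 10}

Start with {7}.
From 7 via epsilon: add 2.
From 2 via epsilon: add 10.
From 10 via epsilon: add 5.
No new states can be added; the closed set is {2, 5, 7, 10}.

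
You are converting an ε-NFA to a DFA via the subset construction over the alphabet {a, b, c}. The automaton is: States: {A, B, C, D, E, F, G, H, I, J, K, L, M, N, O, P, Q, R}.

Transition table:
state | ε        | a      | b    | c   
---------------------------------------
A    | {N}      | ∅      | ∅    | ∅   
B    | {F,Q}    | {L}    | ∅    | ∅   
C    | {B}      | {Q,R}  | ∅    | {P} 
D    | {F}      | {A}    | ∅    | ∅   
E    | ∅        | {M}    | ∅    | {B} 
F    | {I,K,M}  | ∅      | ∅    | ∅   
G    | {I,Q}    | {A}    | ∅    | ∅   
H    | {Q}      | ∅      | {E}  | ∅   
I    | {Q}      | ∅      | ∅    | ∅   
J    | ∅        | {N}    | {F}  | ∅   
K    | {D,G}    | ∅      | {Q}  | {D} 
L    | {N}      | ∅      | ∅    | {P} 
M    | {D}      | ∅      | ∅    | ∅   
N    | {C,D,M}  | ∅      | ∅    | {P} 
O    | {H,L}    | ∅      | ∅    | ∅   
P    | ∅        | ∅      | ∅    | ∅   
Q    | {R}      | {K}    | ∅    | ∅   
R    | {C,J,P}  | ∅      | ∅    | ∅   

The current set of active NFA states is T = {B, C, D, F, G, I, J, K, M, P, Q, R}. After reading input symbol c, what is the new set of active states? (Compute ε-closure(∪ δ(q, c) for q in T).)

C on c → {P}.
K on c → {D}.
No c-transition from B, D, F, G, I, J, M, P, Q, R.
Union after reading c: {D, P}.
Now take the ε-closure:
From D via ε: add F.
From F via ε: add I, K, M.
From I via ε: add Q.
From K via ε: add G.
From Q via ε: add R.
From R via ε: add C, J.
From C via ε: add B.
No new states can be added; the closed set is {B, C, D, F, G, I, J, K, M, P, Q, R}.

{B, C, D, F, G, I, J, K, M, P, Q, R}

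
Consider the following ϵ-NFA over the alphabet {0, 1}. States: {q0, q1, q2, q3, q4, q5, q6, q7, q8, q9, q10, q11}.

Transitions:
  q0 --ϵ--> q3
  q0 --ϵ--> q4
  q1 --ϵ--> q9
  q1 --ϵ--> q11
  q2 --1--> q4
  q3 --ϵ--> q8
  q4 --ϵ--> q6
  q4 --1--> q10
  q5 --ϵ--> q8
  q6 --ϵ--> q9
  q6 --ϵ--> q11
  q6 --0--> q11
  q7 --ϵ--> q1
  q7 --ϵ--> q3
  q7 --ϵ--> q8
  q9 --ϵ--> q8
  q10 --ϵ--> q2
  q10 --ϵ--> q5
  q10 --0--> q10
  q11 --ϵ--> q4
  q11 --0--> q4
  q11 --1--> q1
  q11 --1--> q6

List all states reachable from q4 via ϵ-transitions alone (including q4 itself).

Start with {q4}.
From q4 via ϵ: add q6.
From q6 via ϵ: add q9, q11.
From q9 via ϵ: add q8.
No new states can be added; the closed set is {q4, q6, q8, q9, q11}.

{q4, q6, q8, q9, q11}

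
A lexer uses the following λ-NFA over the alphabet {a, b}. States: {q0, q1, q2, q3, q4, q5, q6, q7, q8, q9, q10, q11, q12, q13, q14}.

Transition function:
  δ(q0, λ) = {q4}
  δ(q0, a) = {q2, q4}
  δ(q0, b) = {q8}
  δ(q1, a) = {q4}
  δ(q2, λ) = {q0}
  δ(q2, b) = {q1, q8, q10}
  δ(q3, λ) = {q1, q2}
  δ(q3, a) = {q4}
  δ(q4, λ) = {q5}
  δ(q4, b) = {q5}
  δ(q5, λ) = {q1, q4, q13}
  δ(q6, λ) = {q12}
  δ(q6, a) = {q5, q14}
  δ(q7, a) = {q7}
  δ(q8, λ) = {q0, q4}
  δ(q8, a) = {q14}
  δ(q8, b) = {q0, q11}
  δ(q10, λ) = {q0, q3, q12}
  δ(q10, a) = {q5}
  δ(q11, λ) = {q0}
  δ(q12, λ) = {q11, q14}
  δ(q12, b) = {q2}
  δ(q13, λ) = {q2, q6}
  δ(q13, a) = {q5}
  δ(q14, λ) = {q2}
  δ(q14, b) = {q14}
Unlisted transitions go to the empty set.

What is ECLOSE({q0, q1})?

Start with {q0, q1}.
From q0 via λ: add q4.
From q4 via λ: add q5.
From q5 via λ: add q13.
From q13 via λ: add q2, q6.
From q6 via λ: add q12.
From q12 via λ: add q11, q14.
No new states can be added; the closed set is {q0, q1, q2, q4, q5, q6, q11, q12, q13, q14}.

{q0, q1, q2, q4, q5, q6, q11, q12, q13, q14}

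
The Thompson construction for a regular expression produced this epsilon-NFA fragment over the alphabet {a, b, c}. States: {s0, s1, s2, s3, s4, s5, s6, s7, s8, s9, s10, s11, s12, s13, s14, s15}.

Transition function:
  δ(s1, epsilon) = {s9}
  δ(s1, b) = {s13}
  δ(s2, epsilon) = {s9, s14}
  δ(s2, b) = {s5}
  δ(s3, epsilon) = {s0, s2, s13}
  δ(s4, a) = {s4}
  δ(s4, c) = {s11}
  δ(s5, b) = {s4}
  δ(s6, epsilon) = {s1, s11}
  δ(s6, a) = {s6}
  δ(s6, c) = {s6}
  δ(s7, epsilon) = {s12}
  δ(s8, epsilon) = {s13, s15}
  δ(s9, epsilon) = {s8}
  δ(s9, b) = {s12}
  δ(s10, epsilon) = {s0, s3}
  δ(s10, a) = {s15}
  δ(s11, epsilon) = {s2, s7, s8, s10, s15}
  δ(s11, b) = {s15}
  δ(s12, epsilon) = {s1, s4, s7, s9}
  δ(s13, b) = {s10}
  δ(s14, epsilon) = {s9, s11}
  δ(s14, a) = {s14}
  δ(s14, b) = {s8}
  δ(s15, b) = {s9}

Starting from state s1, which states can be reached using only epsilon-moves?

Start with {s1}.
From s1 via epsilon: add s9.
From s9 via epsilon: add s8.
From s8 via epsilon: add s13, s15.
No new states can be added; the closed set is {s1, s8, s9, s13, s15}.

{s1, s8, s9, s13, s15}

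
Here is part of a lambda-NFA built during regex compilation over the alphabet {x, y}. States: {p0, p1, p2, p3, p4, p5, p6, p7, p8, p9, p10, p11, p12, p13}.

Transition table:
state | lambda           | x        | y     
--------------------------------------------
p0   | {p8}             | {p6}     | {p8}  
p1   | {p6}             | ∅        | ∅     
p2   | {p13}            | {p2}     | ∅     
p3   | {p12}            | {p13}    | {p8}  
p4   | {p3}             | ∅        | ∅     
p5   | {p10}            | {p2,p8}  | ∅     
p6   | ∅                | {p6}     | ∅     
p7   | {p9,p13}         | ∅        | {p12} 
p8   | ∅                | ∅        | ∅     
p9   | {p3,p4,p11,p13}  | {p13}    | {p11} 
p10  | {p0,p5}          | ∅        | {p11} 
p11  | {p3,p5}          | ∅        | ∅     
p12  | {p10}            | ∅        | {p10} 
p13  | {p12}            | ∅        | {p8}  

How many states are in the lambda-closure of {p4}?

7

Start with {p4}.
From p4 via lambda: add p3.
From p3 via lambda: add p12.
From p12 via lambda: add p10.
From p10 via lambda: add p0, p5.
From p0 via lambda: add p8.
lambda-closure = {p0, p3, p4, p5, p8, p10, p12}, which has 7 states.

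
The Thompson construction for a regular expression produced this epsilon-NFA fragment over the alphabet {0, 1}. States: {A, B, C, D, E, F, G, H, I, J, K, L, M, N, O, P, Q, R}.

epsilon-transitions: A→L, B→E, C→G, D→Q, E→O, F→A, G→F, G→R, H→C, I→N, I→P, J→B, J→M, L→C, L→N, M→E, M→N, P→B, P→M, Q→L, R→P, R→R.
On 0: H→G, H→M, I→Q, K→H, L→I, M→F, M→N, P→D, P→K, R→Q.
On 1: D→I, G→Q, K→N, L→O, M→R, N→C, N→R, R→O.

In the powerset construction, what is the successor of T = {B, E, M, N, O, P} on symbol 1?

M on 1 → {R}.
N on 1 → {C, R}.
No 1-transition from B, E, O, P.
Union after reading 1: {C, R}.
Now take the epsilon-closure:
From C via epsilon: add G.
From R via epsilon: add P.
From G via epsilon: add F.
From P via epsilon: add B, M.
From B via epsilon: add E.
From F via epsilon: add A.
From M via epsilon: add N.
From A via epsilon: add L.
From E via epsilon: add O.
No new states can be added; the closed set is {A, B, C, E, F, G, L, M, N, O, P, R}.

{A, B, C, E, F, G, L, M, N, O, P, R}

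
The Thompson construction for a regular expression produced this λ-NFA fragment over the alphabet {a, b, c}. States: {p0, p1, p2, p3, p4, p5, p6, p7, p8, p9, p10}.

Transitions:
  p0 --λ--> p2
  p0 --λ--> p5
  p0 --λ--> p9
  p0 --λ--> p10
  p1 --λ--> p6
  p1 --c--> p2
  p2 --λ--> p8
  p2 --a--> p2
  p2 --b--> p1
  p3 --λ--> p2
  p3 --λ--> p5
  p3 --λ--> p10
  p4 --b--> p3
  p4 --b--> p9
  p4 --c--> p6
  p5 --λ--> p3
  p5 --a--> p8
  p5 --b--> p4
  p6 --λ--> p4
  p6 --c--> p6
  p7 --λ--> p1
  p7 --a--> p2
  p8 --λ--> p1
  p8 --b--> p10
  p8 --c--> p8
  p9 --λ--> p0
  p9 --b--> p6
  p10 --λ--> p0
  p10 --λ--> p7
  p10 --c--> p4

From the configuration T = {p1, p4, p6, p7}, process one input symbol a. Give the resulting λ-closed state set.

p7 on a → {p2}.
No a-transition from p1, p4, p6.
Union after reading a: {p2}.
Now take the λ-closure:
From p2 via λ: add p8.
From p8 via λ: add p1.
From p1 via λ: add p6.
From p6 via λ: add p4.
No new states can be added; the closed set is {p1, p2, p4, p6, p8}.

{p1, p2, p4, p6, p8}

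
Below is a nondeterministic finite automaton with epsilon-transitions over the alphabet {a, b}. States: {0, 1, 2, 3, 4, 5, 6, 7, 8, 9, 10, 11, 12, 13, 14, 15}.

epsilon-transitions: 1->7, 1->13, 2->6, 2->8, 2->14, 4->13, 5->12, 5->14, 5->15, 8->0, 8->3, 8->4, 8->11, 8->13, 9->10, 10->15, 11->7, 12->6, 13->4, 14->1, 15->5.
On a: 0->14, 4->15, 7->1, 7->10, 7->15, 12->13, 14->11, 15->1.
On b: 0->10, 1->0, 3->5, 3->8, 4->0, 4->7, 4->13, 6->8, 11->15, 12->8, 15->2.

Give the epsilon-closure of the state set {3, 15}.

{1, 3, 4, 5, 6, 7, 12, 13, 14, 15}

Start with {3, 15}.
From 15 via epsilon: add 5.
From 5 via epsilon: add 12, 14.
From 12 via epsilon: add 6.
From 14 via epsilon: add 1.
From 1 via epsilon: add 7, 13.
From 13 via epsilon: add 4.
No new states can be added; the closed set is {1, 3, 4, 5, 6, 7, 12, 13, 14, 15}.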